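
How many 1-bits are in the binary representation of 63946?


0b1111100111001010 has 10 set bits

10


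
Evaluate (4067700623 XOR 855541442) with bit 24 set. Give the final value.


Step 1: 4067700623 ^ 855541442 = 3230312781
Step 2: 3230312781 | (1 << 24) = 3230312781 | 16777216 = 3247089997

3247089997


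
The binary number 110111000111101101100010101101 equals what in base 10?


110111000111101101100010101101 in decimal = 924768429

924768429


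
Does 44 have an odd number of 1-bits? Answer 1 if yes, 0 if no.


0b101100 has 3 ones => parity 1

1


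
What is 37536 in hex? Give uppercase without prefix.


37536 = 92A0 hex

92A0


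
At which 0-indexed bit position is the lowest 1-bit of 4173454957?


0b11111000110000011101111001101101. Lowest set bit at position 0

0


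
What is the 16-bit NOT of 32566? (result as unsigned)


~0b111111100110110 = 0b1000000011001001 = 32969 (16-bit unsigned)

32969


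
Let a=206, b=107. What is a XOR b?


206 ^ 107 = 165

165


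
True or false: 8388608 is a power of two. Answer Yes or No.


0b100000000000000000000000. Only one bit set => Yes

Yes


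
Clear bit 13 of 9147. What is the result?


9147 & ~(1 << 13) = 955

955


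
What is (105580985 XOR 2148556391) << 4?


Step 1: 105580985 ^ 2148556391 = 2254133214
Step 2: 2254133214 << 4 = 36066131424

36066131424


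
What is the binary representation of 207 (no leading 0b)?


207 = 11001111 in binary

11001111


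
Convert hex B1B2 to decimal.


B1B2 hex = 45490 decimal

45490


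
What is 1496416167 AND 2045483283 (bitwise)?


0b1011001001100010111111110100111 & 0b1111001111010111001100100010011 = 0b1011001001000010001100100000011 = 1495341315

1495341315


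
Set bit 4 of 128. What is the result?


128 | (1 << 4) = 128 | 16 = 144

144


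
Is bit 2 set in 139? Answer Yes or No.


0b10001011, bit 2 = 0. No

No


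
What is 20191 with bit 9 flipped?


20191 ^ (1 << 9) = 20191 ^ 512 = 19679

19679


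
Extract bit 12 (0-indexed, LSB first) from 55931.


0b1101101001111011, position 12 = 1

1


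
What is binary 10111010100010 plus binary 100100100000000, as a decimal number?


10111010100010 + 100100100000000 = 111011110100010 = 30626

30626


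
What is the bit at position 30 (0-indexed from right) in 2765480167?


0b10100100110101011110000011100111, position 30 = 0

0


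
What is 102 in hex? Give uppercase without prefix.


102 = 66 hex

66


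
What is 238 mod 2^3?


238 & 7 = 6

6


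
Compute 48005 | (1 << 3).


48005 | (1 << 3) = 48005 | 8 = 48013

48013


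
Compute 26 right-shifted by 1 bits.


0b11010 >> 1 = 0b1101 = 13

13


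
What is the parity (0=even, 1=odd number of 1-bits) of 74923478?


0b100011101110011110111010110 has 17 ones => parity 1

1


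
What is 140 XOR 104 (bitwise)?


0b10001100 ^ 0b1101000 = 0b11100100 = 228

228


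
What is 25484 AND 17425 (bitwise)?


0b110001110001100 & 0b100010000010001 = 0b100000000000000 = 16384

16384


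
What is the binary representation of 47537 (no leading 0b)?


47537 = 1011100110110001 in binary

1011100110110001


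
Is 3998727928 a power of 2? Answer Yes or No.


0b11101110010101111011111011111000. Multiple bits set => No

No


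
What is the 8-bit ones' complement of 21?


21 ^ 255 = 234

234


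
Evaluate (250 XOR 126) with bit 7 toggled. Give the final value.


Step 1: 250 ^ 126 = 132
Step 2: 132 ^ (1 << 7) = 132 ^ 128 = 4

4


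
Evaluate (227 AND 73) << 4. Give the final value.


Step 1: 227 & 73 = 65
Step 2: 65 << 4 = 1040

1040


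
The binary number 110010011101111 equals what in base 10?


110010011101111 in decimal = 25839

25839


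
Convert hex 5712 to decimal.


5712 hex = 22290 decimal

22290


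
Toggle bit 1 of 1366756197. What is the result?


1366756197 ^ (1 << 1) = 1366756197 ^ 2 = 1366756199

1366756199


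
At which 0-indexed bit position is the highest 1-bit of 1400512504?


0b1010011011110100001111111111000. Highest set bit at position 30

30


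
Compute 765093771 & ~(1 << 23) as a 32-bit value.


765093771 & ~(1 << 23) = 756705163

756705163


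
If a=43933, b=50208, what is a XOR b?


43933 ^ 50208 = 28605

28605


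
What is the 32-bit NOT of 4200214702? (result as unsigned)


~0b11111010010110100011000010101110 = 0b101101001011100111101010001 = 94752593 (32-bit unsigned)

94752593


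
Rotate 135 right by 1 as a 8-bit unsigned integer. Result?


Rotate 0b10000111 right by 1 (8-bit) = 0b11000011 = 195

195


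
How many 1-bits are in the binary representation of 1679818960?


0b1100100001000000000000011010000 has 7 set bits

7


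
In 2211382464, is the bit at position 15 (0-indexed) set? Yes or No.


0b10000011110011110000010011000000, bit 15 = 0. No

No


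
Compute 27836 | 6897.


0b110110010111100 | 0b1101011110001 = 0b111111011111101 = 32509

32509


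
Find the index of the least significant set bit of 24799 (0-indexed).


0b110000011011111. Lowest set bit at position 0

0


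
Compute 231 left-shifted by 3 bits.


0b11100111 << 3 = 0b11100111000 = 1848

1848


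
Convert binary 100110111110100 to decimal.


100110111110100 in decimal = 19956

19956


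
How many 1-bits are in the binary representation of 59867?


0b1110100111011011 has 11 set bits

11


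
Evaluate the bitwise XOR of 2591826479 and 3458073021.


0b10011010011111000010001000101111 ^ 0b11001110000111100000000110111101 = 0b1010100011000100010001110010010 = 1415717778

1415717778


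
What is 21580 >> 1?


0b101010001001100 >> 1 = 0b10101000100110 = 10790

10790


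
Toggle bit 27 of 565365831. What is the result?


565365831 ^ (1 << 27) = 565365831 ^ 134217728 = 699583559

699583559


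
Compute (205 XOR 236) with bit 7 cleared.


Step 1: 205 ^ 236 = 33
Step 2: 33 & ~(1 << 7) = 33

33


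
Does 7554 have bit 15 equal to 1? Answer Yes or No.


0b1110110000010, bit 15 = 0. No

No


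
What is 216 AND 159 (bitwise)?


0b11011000 & 0b10011111 = 0b10011000 = 152

152


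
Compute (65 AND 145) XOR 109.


Step 1: 65 & 145 = 1
Step 2: 1 ^ 109 = 108

108


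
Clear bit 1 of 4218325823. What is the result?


4218325823 & ~(1 << 1) = 4218325821

4218325821


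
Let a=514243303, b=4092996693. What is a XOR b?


514243303 ^ 4092996693 = 3981481650

3981481650


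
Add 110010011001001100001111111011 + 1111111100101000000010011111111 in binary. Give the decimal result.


110010011001001100001111111011 + 1111111100101000000010011111111 = 10110001111110001100100011111010 = 2985871610

2985871610


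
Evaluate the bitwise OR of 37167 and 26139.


0b1001000100101111 | 0b110011000011011 = 0b1111011100111111 = 63295

63295


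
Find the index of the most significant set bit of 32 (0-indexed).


0b100000. Highest set bit at position 5

5


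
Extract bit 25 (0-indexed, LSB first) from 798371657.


0b101111100101100010111101001001, position 25 = 1

1


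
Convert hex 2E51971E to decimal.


2E51971E hex = 777099038 decimal

777099038


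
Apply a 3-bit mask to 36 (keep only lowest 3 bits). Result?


36 & 7 = 4

4


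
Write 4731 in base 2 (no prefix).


4731 = 1001001111011 in binary

1001001111011


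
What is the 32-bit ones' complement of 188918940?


188918940 ^ 4294967295 = 4106048355

4106048355


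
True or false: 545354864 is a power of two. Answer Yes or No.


0b100000100000010111010001110000. Multiple bits set => No

No


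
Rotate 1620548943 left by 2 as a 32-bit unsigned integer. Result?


Rotate 0b1100000100101111001110101001111 left by 2 (32-bit) = 0b10000010010111100111010100111101 = 2187228477

2187228477


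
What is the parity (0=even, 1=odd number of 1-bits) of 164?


0b10100100 has 3 ones => parity 1

1


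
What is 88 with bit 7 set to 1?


88 | (1 << 7) = 88 | 128 = 216

216


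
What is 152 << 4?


0b10011000 << 4 = 0b100110000000 = 2432

2432


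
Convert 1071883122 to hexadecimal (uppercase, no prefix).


1071883122 = 3FE3A372 hex

3FE3A372


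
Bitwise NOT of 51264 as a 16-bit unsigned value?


~0b1100100001000000 = 0b11011110111111 = 14271 (16-bit unsigned)

14271


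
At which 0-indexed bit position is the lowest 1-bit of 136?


0b10001000. Lowest set bit at position 3

3


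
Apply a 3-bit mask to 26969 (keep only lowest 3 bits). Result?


26969 & 7 = 1

1


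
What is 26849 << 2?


0b110100011100001 << 2 = 0b11010001110000100 = 107396

107396


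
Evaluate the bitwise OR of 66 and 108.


0b1000010 | 0b1101100 = 0b1101110 = 110

110


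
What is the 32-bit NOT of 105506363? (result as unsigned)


~0b110010010011110011000111011 = 0b11111001101101100001100111000100 = 4189460932 (32-bit unsigned)

4189460932


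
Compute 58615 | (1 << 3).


58615 | (1 << 3) = 58615 | 8 = 58623

58623


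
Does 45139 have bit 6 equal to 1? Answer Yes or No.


0b1011000001010011, bit 6 = 1. Yes

Yes


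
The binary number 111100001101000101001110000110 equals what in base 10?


111100001101000101001110000110 in decimal = 1010062214

1010062214


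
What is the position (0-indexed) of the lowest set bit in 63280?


0b1111011100110000. Lowest set bit at position 4

4


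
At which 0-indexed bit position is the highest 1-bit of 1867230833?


0b1101111010010111010111001110001. Highest set bit at position 30

30


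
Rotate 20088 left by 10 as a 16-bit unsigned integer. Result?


Rotate 0b100111001111000 left by 10 (16-bit) = 0b1110000100111001 = 57657

57657


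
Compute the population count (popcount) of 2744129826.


0b10100011100100000001100100100010 has 11 set bits

11


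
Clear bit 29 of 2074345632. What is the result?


2074345632 & ~(1 << 29) = 1537474720

1537474720


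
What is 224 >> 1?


0b11100000 >> 1 = 0b1110000 = 112

112


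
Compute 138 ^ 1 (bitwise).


0b10001010 ^ 0b1 = 0b10001011 = 139

139


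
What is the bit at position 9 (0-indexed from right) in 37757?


0b1001001101111101, position 9 = 1

1


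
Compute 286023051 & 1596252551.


0b10001000011000101110110001011 & 0b1011111001001001110000110000111 = 0b10001000001000100000110000011 = 285491587

285491587


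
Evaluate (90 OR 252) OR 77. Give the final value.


Step 1: 90 | 252 = 254
Step 2: 254 | 77 = 255

255


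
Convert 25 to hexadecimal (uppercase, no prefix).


25 = 19 hex

19


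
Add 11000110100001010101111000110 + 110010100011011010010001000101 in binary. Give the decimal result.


11000110100001010101111000110 + 110010100011011010010001000101 = 1001011010111100101000000001011 = 1264472075

1264472075


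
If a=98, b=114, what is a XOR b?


98 ^ 114 = 16

16


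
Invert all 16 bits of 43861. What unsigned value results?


43861 ^ 65535 = 21674

21674


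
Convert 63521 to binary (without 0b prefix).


63521 = 1111100000100001 in binary

1111100000100001


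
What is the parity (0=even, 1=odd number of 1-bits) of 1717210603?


0b1100110010110101000110111101011 has 18 ones => parity 0

0


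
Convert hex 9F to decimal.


9F hex = 159 decimal

159


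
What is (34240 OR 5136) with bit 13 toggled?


Step 1: 34240 | 5136 = 38352
Step 2: 38352 ^ (1 << 13) = 38352 ^ 8192 = 46544

46544


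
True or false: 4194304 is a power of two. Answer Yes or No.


0b10000000000000000000000. Only one bit set => Yes

Yes


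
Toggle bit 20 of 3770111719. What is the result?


3770111719 ^ (1 << 20) = 3770111719 ^ 1048576 = 3769063143

3769063143


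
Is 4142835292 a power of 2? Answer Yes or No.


0b11110110111011101010011001011100. Multiple bits set => No

No


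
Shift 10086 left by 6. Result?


0b10011101100110 << 6 = 0b10011101100110000000 = 645504

645504


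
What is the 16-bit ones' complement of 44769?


44769 ^ 65535 = 20766

20766


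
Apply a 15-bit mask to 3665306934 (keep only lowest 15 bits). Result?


3665306934 & 32767 = 9526

9526


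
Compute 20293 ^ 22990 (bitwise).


0b100111101000101 ^ 0b101100111001110 = 0b1011010001011 = 5771

5771


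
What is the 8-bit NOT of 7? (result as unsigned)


~0b111 = 0b11111000 = 248 (8-bit unsigned)

248


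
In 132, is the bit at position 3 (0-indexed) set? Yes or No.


0b10000100, bit 3 = 0. No

No


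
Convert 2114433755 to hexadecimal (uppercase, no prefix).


2114433755 = 7E07B2DB hex

7E07B2DB


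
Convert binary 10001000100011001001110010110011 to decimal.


10001000100011001001110010110011 in decimal = 2290916531

2290916531


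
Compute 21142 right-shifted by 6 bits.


0b101001010010110 >> 6 = 0b101001010 = 330

330


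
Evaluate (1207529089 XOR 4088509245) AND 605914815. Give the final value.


Step 1: 1207529089 ^ 4088509245 = 3024674236
Step 2: 3024674236 & 605914815 = 604538044

604538044


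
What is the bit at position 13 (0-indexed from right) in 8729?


0b10001000011001, position 13 = 1

1


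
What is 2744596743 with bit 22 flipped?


2744596743 ^ (1 << 22) = 2744596743 ^ 4194304 = 2748791047

2748791047


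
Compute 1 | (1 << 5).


1 | (1 << 5) = 1 | 32 = 33

33


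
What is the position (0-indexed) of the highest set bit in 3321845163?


0b11000101111111110101010110101011. Highest set bit at position 31

31


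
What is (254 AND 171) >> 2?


Step 1: 254 & 171 = 170
Step 2: 170 >> 2 = 42

42


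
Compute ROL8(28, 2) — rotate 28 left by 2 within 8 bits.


Rotate 0b11100 left by 2 (8-bit) = 0b1110000 = 112

112


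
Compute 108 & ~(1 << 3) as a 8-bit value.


108 & ~(1 << 3) = 100

100


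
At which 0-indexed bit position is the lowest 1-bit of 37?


0b100101. Lowest set bit at position 0

0


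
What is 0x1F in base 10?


1F hex = 31 decimal

31


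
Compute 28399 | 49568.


0b110111011101111 | 0b1100000110100000 = 0b1110111111101111 = 61423

61423


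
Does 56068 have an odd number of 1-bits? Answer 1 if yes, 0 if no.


0b1101101100000100 has 7 ones => parity 1

1


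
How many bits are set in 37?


0b100101 has 3 set bits

3


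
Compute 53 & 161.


0b110101 & 0b10100001 = 0b100001 = 33

33


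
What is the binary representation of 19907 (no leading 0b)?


19907 = 100110111000011 in binary

100110111000011


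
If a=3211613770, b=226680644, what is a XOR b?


3211613770 ^ 226680644 = 3002042638

3002042638


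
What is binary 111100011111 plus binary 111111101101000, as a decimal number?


111100011111 + 111111101101000 = 1000111010000111 = 36487

36487


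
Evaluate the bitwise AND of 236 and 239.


0b11101100 & 0b11101111 = 0b11101100 = 236

236


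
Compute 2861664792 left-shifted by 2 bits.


0b10101010100100011000101000011000 << 2 = 0b1010101010010001100010100001100000 = 11446659168

11446659168


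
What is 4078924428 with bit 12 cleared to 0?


4078924428 & ~(1 << 12) = 4078920332

4078920332


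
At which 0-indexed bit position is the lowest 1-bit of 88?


0b1011000. Lowest set bit at position 3

3


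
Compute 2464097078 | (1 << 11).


2464097078 | (1 << 11) = 2464097078 | 2048 = 2464099126

2464099126


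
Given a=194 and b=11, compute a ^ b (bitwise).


194 ^ 11 = 201

201


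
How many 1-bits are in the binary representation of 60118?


0b1110101011010110 has 10 set bits

10


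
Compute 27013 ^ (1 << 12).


27013 ^ (1 << 12) = 27013 ^ 4096 = 31109

31109


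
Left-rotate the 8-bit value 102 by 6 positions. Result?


Rotate 0b1100110 left by 6 (8-bit) = 0b10011001 = 153

153


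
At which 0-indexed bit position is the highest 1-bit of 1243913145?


0b1001010001001001001101110111001. Highest set bit at position 30

30


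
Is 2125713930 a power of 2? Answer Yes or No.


0b1111110101100111101001000001010. Multiple bits set => No

No


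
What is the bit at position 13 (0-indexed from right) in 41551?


0b1010001001001111, position 13 = 1

1


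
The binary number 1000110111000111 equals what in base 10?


1000110111000111 in decimal = 36295

36295


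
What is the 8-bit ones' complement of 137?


137 ^ 255 = 118

118


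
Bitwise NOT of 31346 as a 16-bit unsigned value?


~0b111101001110010 = 0b1000010110001101 = 34189 (16-bit unsigned)

34189


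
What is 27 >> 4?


0b11011 >> 4 = 0b1 = 1

1


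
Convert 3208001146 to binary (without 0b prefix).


3208001146 = 10111111001101100011011001111010 in binary

10111111001101100011011001111010


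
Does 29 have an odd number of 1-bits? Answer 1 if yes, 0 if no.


0b11101 has 4 ones => parity 0

0


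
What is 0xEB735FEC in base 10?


EB735FEC hex = 3950206956 decimal

3950206956


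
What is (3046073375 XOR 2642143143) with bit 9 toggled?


Step 1: 3046073375 ^ 2642143143 = 687113144
Step 2: 687113144 ^ (1 << 9) = 687113144 ^ 512 = 687112632

687112632


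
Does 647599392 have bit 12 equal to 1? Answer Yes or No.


0b100110100110011001010100100000, bit 12 = 1. Yes

Yes


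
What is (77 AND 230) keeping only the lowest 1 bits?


Step 1: 77 & 230 = 68
Step 2: 68 & 1 = 0

0


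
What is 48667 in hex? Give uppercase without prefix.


48667 = BE1B hex

BE1B


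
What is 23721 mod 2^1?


23721 & 1 = 1

1


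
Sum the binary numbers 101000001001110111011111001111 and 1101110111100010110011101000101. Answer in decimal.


101000001001110111011111001111 + 1101110111100010110011101000101 = 10010111000110001101111100010100 = 2534989588

2534989588


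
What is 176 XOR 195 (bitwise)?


0b10110000 ^ 0b11000011 = 0b1110011 = 115

115


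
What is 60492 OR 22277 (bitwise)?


0b1110110001001100 | 0b101011100000101 = 0b1111111101001101 = 65357

65357


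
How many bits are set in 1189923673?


0b1000110111011001100101101011001 has 17 set bits

17


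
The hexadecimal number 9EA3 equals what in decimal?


9EA3 hex = 40611 decimal

40611


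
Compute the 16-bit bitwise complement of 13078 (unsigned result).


~0b11001100010110 = 0b1100110011101001 = 52457 (16-bit unsigned)

52457


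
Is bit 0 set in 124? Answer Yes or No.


0b1111100, bit 0 = 0. No

No


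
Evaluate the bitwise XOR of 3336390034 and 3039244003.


0b11000110110111010100010110010010 ^ 0b10110101001001110010111011100011 = 0b1110011111110100110101101110001 = 1945791345

1945791345


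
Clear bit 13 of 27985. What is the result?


27985 & ~(1 << 13) = 19793

19793


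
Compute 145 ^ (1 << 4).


145 ^ (1 << 4) = 145 ^ 16 = 129

129


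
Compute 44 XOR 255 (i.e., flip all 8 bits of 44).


44 ^ 255 = 211

211


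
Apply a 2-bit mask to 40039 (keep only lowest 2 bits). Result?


40039 & 3 = 3

3


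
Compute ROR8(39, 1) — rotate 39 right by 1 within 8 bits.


Rotate 0b100111 right by 1 (8-bit) = 0b10010011 = 147

147


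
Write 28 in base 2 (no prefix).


28 = 11100 in binary

11100


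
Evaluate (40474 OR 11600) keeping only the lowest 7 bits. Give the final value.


Step 1: 40474 | 11600 = 48986
Step 2: 48986 & 127 = 90

90


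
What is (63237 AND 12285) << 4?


Step 1: 63237 & 12285 = 9989
Step 2: 9989 << 4 = 159824

159824


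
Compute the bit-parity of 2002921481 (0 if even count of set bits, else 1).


0b1110111011000100010100000001001 has 13 ones => parity 1

1


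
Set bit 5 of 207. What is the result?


207 | (1 << 5) = 207 | 32 = 239

239


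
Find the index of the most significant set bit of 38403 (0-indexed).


0b1001011000000011. Highest set bit at position 15

15


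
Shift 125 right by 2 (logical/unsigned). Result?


0b1111101 >> 2 = 0b11111 = 31

31


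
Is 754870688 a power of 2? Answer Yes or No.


0b101100111111100110100110100000. Multiple bits set => No

No


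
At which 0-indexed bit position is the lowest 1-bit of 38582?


0b1001011010110110. Lowest set bit at position 1

1


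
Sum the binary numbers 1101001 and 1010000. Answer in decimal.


1101001 + 1010000 = 10111001 = 185

185


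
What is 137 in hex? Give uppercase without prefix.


137 = 89 hex

89


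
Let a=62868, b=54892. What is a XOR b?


62868 ^ 54892 = 9208

9208


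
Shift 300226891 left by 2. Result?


0b10001111001010001100101001011 << 2 = 0b1000111100101000110010100101100 = 1200907564

1200907564


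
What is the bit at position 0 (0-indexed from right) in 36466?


0b1000111001110010, position 0 = 0

0


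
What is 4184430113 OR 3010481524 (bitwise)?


0b11111001011010010101011000100001 | 0b10110011011100000100110101110100 = 0b11111011011110010101111101110101 = 4219035509

4219035509


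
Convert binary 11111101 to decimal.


11111101 in decimal = 253

253


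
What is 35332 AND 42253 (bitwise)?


0b1000101000000100 & 0b1010010100001101 = 0b1000000000000100 = 32772

32772


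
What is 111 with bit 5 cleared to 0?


111 & ~(1 << 5) = 79

79


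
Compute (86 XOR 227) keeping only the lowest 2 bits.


Step 1: 86 ^ 227 = 181
Step 2: 181 & 3 = 1

1


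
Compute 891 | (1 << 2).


891 | (1 << 2) = 891 | 4 = 895

895


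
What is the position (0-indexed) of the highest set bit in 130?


0b10000010. Highest set bit at position 7

7


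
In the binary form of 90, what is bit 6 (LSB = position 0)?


0b1011010, position 6 = 1

1


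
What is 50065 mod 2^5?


50065 & 31 = 17

17


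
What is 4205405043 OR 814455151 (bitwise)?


0b11111010101010010110001101110011 | 0b110000100010111001100101101111 = 0b11111010101010111111101101111111 = 4205575039

4205575039


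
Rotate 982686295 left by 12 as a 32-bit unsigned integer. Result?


Rotate 0b111010100100101001101001010111 left by 12 (32-bit) = 0b101001101001010111001110101001 = 698708905

698708905


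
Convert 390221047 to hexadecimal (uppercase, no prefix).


390221047 = 17424CF7 hex

17424CF7


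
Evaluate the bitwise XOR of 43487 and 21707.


0b1010100111011111 ^ 0b101010011001011 = 0b1111110100010100 = 64788

64788


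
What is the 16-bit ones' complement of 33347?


33347 ^ 65535 = 32188

32188


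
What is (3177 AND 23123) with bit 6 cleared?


Step 1: 3177 & 23123 = 2113
Step 2: 2113 & ~(1 << 6) = 2049

2049


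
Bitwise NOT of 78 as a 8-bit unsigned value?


~0b1001110 = 0b10110001 = 177 (8-bit unsigned)

177


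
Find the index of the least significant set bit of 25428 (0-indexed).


0b110001101010100. Lowest set bit at position 2

2


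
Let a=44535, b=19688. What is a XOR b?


44535 ^ 19688 = 57631

57631


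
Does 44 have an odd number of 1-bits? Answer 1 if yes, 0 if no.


0b101100 has 3 ones => parity 1

1


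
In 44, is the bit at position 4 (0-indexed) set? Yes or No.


0b101100, bit 4 = 0. No

No


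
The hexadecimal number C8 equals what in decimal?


C8 hex = 200 decimal

200


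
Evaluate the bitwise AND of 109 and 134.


0b1101101 & 0b10000110 = 0b100 = 4

4


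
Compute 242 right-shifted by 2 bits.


0b11110010 >> 2 = 0b111100 = 60

60


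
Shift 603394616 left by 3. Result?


0b100011111101110001001000111000 << 3 = 0b100011111101110001001000111000000 = 4827156928

4827156928


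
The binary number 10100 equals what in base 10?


10100 in decimal = 20

20


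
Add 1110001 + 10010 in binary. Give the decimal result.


1110001 + 10010 = 10000011 = 131

131


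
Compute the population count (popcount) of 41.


0b101001 has 3 set bits

3


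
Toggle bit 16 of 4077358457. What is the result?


4077358457 ^ (1 << 16) = 4077358457 ^ 65536 = 4077292921

4077292921


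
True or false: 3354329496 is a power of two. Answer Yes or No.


0b11000111111011110000000110011000. Multiple bits set => No

No


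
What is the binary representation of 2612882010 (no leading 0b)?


2612882010 = 10011011101111010110101001011010 in binary

10011011101111010110101001011010


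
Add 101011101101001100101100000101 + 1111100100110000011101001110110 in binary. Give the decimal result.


101011101101001100101100000101 + 1111100100110000011101001110110 = 10101000010011010000010101111011 = 2823619963

2823619963


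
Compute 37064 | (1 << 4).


37064 | (1 << 4) = 37064 | 16 = 37080

37080


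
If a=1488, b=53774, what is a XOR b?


1488 ^ 53774 = 55262

55262


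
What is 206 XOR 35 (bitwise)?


0b11001110 ^ 0b100011 = 0b11101101 = 237

237


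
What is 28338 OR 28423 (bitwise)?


0b110111010110010 | 0b110111100000111 = 0b110111110110111 = 28599

28599


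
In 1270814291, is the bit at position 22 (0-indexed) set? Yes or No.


0b1001011101111110001011001010011, bit 22 = 0. No

No


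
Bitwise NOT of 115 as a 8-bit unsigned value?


~0b1110011 = 0b10001100 = 140 (8-bit unsigned)

140


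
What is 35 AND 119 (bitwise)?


0b100011 & 0b1110111 = 0b100011 = 35

35


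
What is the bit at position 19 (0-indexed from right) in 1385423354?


0b1010010100100111110000111111010, position 19 = 0

0


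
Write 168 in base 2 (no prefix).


168 = 10101000 in binary

10101000


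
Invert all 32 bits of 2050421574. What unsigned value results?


2050421574 ^ 4294967295 = 2244545721

2244545721


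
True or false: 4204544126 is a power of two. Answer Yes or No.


0b11111010100111000100000001111110. Multiple bits set => No

No


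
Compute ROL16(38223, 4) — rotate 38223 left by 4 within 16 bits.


Rotate 0b1001010101001111 left by 4 (16-bit) = 0b101010011111001 = 21753

21753


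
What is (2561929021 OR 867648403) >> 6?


Step 1: 2561929021 | 867648403 = 3149393855
Step 2: 3149393855 >> 6 = 49209278

49209278


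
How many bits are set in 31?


0b11111 has 5 set bits

5


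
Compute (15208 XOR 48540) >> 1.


Step 1: 15208 ^ 48540 = 34548
Step 2: 34548 >> 1 = 17274

17274


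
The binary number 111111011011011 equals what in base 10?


111111011011011 in decimal = 32475

32475


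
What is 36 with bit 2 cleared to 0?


36 & ~(1 << 2) = 32

32


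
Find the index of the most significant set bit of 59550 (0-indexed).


0b1110100010011110. Highest set bit at position 15

15


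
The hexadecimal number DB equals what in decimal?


DB hex = 219 decimal

219


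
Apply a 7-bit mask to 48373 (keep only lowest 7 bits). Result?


48373 & 127 = 117

117


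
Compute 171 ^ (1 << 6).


171 ^ (1 << 6) = 171 ^ 64 = 235

235


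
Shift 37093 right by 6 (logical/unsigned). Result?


0b1001000011100101 >> 6 = 0b1001000011 = 579

579


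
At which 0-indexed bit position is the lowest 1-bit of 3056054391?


0b10110110001001111011000001110111. Lowest set bit at position 0

0


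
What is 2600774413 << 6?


0b10011011000001001010101100001101 << 6 = 0b10011011000001001010101100001101000000 = 166449562432

166449562432


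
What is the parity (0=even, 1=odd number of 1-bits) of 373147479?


0b10110001111011100011101010111 has 18 ones => parity 0

0


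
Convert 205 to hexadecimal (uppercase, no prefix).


205 = CD hex

CD


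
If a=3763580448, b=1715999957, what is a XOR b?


3763580448 ^ 1715999957 = 2249964277

2249964277


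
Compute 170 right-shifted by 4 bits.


0b10101010 >> 4 = 0b1010 = 10

10


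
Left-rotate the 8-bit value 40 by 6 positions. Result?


Rotate 0b101000 left by 6 (8-bit) = 0b1010 = 10

10


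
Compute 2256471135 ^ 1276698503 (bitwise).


0b10000110011111110000010001011111 ^ 0b1001100000110001101111110000111 = 0b11001010011001111101101111011000 = 3395804120

3395804120


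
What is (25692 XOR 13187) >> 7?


Step 1: 25692 ^ 13187 = 22495
Step 2: 22495 >> 7 = 175

175


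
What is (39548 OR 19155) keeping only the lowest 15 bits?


Step 1: 39548 | 19155 = 56063
Step 2: 56063 & 32767 = 23295

23295


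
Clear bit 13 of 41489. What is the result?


41489 & ~(1 << 13) = 33297

33297


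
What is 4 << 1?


0b100 << 1 = 0b1000 = 8

8


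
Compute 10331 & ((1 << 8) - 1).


10331 & 255 = 91

91


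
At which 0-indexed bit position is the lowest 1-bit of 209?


0b11010001. Lowest set bit at position 0

0


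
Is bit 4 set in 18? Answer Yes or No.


0b10010, bit 4 = 1. Yes

Yes


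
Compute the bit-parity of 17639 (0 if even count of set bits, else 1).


0b100010011100111 has 8 ones => parity 0

0


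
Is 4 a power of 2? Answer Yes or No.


0b100. Only one bit set => Yes

Yes


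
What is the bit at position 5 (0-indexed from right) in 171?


0b10101011, position 5 = 1

1


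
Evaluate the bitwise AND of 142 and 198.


0b10001110 & 0b11000110 = 0b10000110 = 134

134


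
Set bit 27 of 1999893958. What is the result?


1999893958 | (1 << 27) = 1999893958 | 134217728 = 2134111686

2134111686


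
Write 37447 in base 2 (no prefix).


37447 = 1001001001000111 in binary

1001001001000111


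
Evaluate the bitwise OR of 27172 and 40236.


0b110101000100100 | 0b1001110100101100 = 0b1111111100101100 = 65324

65324


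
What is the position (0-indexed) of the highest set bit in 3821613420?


0b11100011110010010011000101101100. Highest set bit at position 31

31


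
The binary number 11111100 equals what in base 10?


11111100 in decimal = 252

252


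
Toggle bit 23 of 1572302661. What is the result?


1572302661 ^ (1 << 23) = 1572302661 ^ 8388608 = 1563914053

1563914053


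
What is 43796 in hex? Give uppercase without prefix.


43796 = AB14 hex

AB14


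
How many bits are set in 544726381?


0b100000011101111101110101101101 has 18 set bits

18


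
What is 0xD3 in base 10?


D3 hex = 211 decimal

211


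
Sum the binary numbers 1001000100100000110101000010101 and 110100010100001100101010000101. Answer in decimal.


1001000100100000110101000010101 + 110100010100001100101010000101 = 1111100111000010011010010011010 = 2095133850

2095133850


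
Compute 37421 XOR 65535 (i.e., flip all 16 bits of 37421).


37421 ^ 65535 = 28114

28114


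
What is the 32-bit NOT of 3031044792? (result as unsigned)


~0b10110100101010100001001010111000 = 0b1001011010101011110110101000111 = 1263922503 (32-bit unsigned)

1263922503


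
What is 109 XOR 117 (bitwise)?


0b1101101 ^ 0b1110101 = 0b11000 = 24

24


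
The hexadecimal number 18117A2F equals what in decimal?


18117A2F hex = 403798575 decimal

403798575


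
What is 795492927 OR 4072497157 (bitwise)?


0b101111011010100100001000111111 | 0b11110010101111010110000000000101 = 0b11111111111111110110001000111111 = 4294926911

4294926911


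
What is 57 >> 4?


0b111001 >> 4 = 0b11 = 3

3


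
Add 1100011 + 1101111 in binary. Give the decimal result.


1100011 + 1101111 = 11010010 = 210

210


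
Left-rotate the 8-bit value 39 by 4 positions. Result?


Rotate 0b100111 left by 4 (8-bit) = 0b1110010 = 114

114


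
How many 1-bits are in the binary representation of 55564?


0b1101100100001100 has 7 set bits

7


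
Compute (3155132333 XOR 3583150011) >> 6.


Step 1: 3155132333 ^ 3583150011 = 1771960342
Step 2: 1771960342 >> 6 = 27686880

27686880


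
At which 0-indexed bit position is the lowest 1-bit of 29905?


0b111010011010001. Lowest set bit at position 0

0


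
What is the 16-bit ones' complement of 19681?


19681 ^ 65535 = 45854

45854


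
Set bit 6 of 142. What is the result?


142 | (1 << 6) = 142 | 64 = 206

206


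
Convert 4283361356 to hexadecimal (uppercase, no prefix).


4283361356 = FF4EE84C hex

FF4EE84C


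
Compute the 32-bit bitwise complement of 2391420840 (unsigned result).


~0b10001110100010100010111110101000 = 0b1110001011101011101000001010111 = 1903546455 (32-bit unsigned)

1903546455


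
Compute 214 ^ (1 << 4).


214 ^ (1 << 4) = 214 ^ 16 = 198

198


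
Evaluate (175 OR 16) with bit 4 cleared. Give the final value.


Step 1: 175 | 16 = 191
Step 2: 191 & ~(1 << 4) = 175

175


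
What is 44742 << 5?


0b1010111011000110 << 5 = 0b101011101100011000000 = 1431744

1431744


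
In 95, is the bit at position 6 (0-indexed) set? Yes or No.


0b1011111, bit 6 = 1. Yes

Yes


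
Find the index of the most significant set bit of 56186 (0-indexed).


0b1101101101111010. Highest set bit at position 15

15


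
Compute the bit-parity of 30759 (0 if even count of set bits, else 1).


0b111100000100111 has 8 ones => parity 0

0


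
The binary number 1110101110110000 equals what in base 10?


1110101110110000 in decimal = 60336

60336


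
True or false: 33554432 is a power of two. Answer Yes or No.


0b10000000000000000000000000. Only one bit set => Yes

Yes


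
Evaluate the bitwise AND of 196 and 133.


0b11000100 & 0b10000101 = 0b10000100 = 132

132


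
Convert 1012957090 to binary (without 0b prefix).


1012957090 = 111100011000000111111110100010 in binary

111100011000000111111110100010


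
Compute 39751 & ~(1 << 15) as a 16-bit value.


39751 & ~(1 << 15) = 6983

6983


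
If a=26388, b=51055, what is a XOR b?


26388 ^ 51055 = 41083

41083


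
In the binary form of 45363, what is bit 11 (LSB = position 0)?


0b1011000100110011, position 11 = 0

0


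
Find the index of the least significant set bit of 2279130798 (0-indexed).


0b10000111110110001100011010101110. Lowest set bit at position 1

1


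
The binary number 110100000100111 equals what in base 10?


110100000100111 in decimal = 26663

26663


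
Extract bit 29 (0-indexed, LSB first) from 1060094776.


0b111111001011111100001100111000, position 29 = 1

1


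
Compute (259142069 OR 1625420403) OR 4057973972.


Step 1: 259142069 | 1625420403 = 1878258679
Step 2: 1878258679 | 4057973972 = 4294965239

4294965239


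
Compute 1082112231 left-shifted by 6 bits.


0b1000000011111111011100011100111 << 6 = 0b1000000011111111011100011100111000000 = 69255182784

69255182784


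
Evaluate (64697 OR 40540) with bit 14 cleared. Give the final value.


Step 1: 64697 | 40540 = 65277
Step 2: 65277 & ~(1 << 14) = 48893

48893


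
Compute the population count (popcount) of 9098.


0b10001110001010 has 6 set bits

6


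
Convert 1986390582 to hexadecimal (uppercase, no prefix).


1986390582 = 7665EA36 hex

7665EA36


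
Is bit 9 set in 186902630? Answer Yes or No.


0b1011001000111110100001100110, bit 9 = 0. No

No


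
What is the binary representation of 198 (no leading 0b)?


198 = 11000110 in binary

11000110


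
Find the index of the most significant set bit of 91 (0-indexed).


0b1011011. Highest set bit at position 6

6


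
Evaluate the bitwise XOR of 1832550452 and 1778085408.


0b1101101001110101000000000110100 ^ 0b1101001111110110110111000100000 = 0b100110000011110111000010100 = 79818260

79818260


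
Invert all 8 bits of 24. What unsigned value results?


24 ^ 255 = 231

231


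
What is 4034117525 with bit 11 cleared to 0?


4034117525 & ~(1 << 11) = 4034115477

4034115477


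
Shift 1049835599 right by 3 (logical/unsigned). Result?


0b111110100100110011100001001111 >> 3 = 0b111110100100110011100001001 = 131229449

131229449


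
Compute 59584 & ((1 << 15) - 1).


59584 & 32767 = 26816

26816


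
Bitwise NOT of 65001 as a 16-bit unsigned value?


~0b1111110111101001 = 0b1000010110 = 534 (16-bit unsigned)

534


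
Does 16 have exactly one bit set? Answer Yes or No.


0b10000. Only one bit set => Yes

Yes


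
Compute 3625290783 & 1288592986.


0b11011000000101011000110000011111 & 0b1001100110011100101111001011010 = 0b1001000000001000000110000011010 = 1208224794

1208224794


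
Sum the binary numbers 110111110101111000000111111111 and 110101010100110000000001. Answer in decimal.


110111110101111000000111111111 + 110101010100110000000001 = 111000101011001100111000000000 = 950849024

950849024


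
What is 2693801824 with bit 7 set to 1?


2693801824 | (1 << 7) = 2693801824 | 128 = 2693801952

2693801952


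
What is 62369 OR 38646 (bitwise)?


0b1111001110100001 | 0b1001011011110110 = 0b1111011111110111 = 63479

63479


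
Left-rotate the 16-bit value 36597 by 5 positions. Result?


Rotate 0b1000111011110101 left by 5 (16-bit) = 0b1101111010110001 = 57009

57009


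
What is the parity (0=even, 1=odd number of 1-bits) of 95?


0b1011111 has 6 ones => parity 0

0


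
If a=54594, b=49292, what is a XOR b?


54594 ^ 49292 = 5582

5582


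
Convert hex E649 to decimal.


E649 hex = 58953 decimal

58953


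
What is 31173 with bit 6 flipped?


31173 ^ (1 << 6) = 31173 ^ 64 = 31109

31109


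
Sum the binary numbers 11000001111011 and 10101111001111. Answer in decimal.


11000001111011 + 10101111001111 = 101110001001010 = 23626

23626


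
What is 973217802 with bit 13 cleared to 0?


973217802 & ~(1 << 13) = 973209610

973209610


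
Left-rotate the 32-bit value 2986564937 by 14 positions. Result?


Rotate 0b10110010000000110101110101001001 left by 14 (32-bit) = 0b11010111010100100110110010000000 = 3612503168

3612503168


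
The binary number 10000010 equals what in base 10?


10000010 in decimal = 130

130


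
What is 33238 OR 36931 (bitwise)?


0b1000000111010110 | 0b1001000001000011 = 0b1001000111010111 = 37335

37335


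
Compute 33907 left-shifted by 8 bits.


0b1000010001110011 << 8 = 0b100001000111001100000000 = 8680192

8680192


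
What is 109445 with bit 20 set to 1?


109445 | (1 << 20) = 109445 | 1048576 = 1158021

1158021


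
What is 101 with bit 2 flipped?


101 ^ (1 << 2) = 101 ^ 4 = 97

97


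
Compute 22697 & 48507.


0b101100010101001 & 0b1011110101111011 = 0b1100000101001 = 6185

6185


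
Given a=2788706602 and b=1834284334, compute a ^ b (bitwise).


2788706602 ^ 1834284334 = 3412900868

3412900868


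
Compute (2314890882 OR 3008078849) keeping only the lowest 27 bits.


Step 1: 2314890882 | 3008078849 = 3153849987
Step 2: 3153849987 & 134217727 = 66842243

66842243


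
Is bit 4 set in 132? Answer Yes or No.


0b10000100, bit 4 = 0. No

No


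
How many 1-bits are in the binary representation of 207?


0b11001111 has 6 set bits

6


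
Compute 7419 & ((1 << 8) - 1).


7419 & 255 = 251

251


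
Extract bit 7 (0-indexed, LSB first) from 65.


0b1000001, position 7 = 0

0


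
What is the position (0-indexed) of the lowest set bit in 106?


0b1101010. Lowest set bit at position 1

1


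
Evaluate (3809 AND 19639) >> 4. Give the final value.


Step 1: 3809 & 19639 = 3233
Step 2: 3233 >> 4 = 202

202


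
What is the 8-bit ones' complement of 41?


41 ^ 255 = 214

214
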